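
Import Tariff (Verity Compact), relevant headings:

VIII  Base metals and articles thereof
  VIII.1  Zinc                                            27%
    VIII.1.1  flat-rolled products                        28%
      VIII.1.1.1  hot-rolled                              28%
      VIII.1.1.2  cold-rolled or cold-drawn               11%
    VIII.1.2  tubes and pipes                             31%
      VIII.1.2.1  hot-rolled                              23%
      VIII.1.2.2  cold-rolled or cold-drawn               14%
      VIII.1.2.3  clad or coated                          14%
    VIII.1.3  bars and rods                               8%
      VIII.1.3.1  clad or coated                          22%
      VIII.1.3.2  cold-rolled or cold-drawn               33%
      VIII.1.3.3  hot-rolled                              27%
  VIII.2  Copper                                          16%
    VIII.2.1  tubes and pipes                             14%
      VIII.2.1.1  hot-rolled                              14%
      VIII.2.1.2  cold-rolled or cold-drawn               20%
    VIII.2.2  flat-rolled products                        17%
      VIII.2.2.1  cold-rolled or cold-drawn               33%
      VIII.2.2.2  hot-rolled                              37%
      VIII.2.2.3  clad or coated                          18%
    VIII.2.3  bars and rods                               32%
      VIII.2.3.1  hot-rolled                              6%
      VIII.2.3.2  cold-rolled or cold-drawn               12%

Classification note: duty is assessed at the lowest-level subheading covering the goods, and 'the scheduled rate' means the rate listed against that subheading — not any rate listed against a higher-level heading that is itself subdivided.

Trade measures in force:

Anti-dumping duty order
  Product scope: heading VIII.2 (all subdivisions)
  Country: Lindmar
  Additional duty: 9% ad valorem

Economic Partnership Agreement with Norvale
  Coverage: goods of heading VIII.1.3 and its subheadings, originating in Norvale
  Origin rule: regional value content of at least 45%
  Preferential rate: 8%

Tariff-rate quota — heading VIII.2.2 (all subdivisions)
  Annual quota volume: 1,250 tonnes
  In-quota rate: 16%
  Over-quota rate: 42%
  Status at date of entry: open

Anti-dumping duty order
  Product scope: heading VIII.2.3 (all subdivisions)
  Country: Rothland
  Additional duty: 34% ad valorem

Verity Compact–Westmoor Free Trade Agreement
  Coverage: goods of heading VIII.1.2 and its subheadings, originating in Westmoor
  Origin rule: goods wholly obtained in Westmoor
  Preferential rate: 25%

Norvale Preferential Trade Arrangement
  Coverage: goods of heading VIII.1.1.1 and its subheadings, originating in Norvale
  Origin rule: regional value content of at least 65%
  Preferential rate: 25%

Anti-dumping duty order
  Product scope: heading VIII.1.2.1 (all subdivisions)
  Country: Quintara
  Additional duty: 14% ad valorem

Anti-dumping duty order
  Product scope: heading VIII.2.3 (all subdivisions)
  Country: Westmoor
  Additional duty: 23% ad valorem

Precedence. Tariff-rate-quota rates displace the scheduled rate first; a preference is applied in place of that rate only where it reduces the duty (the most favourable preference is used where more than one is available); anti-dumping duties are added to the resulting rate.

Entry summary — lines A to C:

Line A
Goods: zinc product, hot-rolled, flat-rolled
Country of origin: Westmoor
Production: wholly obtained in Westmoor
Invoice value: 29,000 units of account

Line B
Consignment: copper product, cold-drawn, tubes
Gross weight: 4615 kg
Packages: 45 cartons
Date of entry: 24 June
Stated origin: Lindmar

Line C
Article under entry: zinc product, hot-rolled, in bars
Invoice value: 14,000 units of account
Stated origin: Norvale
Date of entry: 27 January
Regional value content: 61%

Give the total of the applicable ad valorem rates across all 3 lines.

65%

Line A: zinc → VIII.1; flat-rolled → VIII.1.1; hot-rolled → VIII.1.1.1. Scheduled 28%. Westmoor agreement on VIII.1.2: VIII.1.1.1 not covered. → 28%.
Line B: copper → VIII.2; tubes → VIII.2.1; cold-drawn → VIII.2.1.2. Scheduled 20%. anti-dumping (Lindmar, VIII.2): +9%; total 20% + 9% = 29%. → 29%.
Line C: zinc → VIII.1; in bars → VIII.1.3; hot-rolled → VIII.1.3.3. Scheduled 27%. Norvale agreement on VIII.1.3: RVC ≥ 45% → 8% available; Norvale agreement on VIII.1.1.1: VIII.1.3.3 not covered; preferential 8%. → 8%.
Sum: 28% + 29% + 8% = 65%.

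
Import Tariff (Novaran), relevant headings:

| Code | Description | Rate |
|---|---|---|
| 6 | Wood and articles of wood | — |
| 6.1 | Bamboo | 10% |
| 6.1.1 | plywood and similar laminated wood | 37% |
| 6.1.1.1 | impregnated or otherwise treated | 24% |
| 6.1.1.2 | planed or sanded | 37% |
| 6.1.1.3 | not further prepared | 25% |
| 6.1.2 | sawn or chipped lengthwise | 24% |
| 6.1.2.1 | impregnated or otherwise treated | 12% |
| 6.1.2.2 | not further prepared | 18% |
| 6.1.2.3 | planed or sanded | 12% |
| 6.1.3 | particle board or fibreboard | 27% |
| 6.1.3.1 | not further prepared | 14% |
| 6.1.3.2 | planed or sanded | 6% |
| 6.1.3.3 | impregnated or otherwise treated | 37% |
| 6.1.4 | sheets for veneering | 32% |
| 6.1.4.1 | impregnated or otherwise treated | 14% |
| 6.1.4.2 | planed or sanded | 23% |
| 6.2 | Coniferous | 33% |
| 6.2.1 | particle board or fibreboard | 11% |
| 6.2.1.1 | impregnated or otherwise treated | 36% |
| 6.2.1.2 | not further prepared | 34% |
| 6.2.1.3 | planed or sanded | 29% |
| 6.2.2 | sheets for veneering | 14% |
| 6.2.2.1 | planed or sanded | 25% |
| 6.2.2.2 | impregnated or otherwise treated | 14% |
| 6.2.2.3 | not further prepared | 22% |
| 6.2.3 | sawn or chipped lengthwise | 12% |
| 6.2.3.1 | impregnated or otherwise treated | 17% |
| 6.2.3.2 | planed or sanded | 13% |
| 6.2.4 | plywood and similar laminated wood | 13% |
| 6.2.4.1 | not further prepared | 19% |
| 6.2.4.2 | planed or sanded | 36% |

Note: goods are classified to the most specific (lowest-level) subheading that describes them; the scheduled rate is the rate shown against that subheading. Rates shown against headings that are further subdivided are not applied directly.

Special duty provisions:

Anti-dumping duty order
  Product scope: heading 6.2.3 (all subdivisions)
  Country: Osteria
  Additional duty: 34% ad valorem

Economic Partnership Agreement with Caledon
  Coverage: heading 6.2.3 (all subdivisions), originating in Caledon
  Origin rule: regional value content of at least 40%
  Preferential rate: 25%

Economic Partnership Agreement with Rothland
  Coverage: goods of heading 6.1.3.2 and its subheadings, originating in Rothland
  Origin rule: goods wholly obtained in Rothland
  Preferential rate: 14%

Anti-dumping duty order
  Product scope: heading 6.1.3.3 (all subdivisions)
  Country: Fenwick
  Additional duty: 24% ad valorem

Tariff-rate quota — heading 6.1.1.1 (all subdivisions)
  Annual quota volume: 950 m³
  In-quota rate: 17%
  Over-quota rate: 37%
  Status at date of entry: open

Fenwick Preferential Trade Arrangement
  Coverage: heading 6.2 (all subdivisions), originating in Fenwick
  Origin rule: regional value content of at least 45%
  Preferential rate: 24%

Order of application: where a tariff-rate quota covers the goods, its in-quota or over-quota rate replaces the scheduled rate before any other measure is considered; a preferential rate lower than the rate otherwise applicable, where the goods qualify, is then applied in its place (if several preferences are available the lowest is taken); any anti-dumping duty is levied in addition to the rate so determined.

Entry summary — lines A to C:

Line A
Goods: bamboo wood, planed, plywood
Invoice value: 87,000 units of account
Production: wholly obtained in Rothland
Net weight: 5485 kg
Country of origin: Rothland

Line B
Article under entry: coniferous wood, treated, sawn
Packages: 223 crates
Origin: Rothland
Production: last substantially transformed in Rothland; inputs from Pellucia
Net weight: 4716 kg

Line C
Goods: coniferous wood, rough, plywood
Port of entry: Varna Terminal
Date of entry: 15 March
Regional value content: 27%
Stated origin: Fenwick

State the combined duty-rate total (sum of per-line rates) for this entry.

73%

Line A: bamboo → 6.1; plywood → 6.1.1; planed → 6.1.1.2. Scheduled 37%. Rothland agreement on 6.1.3.2: 6.1.1.2 not covered. → 37%.
Line B: coniferous → 6.2; sawn → 6.2.3; treated → 6.2.3.1. Scheduled 17%. Rothland agreement on 6.1.3.2: 6.2.3.1 not covered. → 17%.
Line C: coniferous → 6.2; plywood → 6.2.4; rough → 6.2.4.1. Scheduled 19%. Fenwick agreement on 6.2: RVC < 45%. → 19%.
Sum: 37% + 17% + 19% = 73%.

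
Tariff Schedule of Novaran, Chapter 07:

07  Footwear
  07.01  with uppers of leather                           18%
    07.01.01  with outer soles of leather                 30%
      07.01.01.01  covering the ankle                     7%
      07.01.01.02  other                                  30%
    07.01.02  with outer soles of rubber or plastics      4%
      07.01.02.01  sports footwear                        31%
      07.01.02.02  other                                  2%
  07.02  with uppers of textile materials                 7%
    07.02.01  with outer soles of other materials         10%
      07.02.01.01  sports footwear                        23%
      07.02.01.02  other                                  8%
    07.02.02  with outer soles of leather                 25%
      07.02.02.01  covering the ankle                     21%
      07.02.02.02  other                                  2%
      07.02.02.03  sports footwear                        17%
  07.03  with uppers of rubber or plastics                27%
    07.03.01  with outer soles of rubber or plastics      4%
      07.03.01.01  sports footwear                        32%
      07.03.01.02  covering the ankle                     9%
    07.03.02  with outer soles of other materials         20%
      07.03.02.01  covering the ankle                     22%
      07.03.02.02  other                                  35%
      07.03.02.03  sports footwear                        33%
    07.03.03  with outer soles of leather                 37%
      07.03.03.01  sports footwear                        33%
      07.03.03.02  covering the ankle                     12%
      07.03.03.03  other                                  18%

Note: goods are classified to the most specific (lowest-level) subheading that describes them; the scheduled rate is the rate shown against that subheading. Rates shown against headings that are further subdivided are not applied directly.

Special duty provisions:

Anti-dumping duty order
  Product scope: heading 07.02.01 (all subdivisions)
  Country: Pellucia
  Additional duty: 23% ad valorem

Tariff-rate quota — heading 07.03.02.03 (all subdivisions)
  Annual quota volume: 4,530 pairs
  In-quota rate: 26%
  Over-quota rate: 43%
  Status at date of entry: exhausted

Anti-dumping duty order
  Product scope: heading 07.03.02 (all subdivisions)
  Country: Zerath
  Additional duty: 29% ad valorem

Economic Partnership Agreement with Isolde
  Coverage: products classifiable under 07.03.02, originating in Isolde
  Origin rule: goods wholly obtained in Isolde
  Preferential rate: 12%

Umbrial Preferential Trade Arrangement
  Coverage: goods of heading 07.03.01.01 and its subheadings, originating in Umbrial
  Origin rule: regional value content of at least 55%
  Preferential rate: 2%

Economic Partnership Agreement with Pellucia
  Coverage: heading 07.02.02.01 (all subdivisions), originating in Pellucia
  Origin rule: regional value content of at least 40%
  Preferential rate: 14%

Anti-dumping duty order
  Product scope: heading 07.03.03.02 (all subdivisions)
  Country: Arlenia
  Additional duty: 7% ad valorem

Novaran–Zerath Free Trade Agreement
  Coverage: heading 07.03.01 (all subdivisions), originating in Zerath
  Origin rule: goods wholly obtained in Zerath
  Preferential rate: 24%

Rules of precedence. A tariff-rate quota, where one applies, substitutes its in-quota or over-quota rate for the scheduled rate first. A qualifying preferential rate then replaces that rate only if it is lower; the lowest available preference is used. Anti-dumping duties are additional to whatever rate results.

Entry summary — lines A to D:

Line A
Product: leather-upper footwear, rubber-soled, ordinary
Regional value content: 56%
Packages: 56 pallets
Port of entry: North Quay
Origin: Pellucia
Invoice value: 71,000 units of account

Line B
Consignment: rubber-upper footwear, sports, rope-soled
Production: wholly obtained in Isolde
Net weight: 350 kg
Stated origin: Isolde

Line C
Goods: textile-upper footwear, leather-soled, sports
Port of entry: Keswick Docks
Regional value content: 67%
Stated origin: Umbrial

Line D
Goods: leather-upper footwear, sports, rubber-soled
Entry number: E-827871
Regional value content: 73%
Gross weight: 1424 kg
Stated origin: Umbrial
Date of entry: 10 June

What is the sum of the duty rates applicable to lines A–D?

Line A: leather-upper → 07.01; rubber-soled → 07.01.02; ordinary → 07.01.02.02. Scheduled 2%. Pellucia agreement on 07.02.02.01: 07.01.02.02 not covered. → 2%.
Line B: rubber-upper → 07.03; rope-soled → 07.03.02; sports → 07.03.02.03. Scheduled 33%. quota on 07.03.02.03 exhausted → over-quota 43%; Isolde agreement on 07.03.02: wholly obtained → 12% available; preferential 12%. → 12%.
Line C: textile-upper → 07.02; leather-soled → 07.02.02; sports → 07.02.02.03. Scheduled 17%. Umbrial agreement on 07.03.01.01: 07.02.02.03 not covered. → 17%.
Line D: leather-upper → 07.01; rubber-soled → 07.01.02; sports → 07.01.02.01. Scheduled 31%. Umbrial agreement on 07.03.01.01: 07.01.02.01 not covered. → 31%.
Sum: 2% + 12% + 17% + 31% = 62%.

62%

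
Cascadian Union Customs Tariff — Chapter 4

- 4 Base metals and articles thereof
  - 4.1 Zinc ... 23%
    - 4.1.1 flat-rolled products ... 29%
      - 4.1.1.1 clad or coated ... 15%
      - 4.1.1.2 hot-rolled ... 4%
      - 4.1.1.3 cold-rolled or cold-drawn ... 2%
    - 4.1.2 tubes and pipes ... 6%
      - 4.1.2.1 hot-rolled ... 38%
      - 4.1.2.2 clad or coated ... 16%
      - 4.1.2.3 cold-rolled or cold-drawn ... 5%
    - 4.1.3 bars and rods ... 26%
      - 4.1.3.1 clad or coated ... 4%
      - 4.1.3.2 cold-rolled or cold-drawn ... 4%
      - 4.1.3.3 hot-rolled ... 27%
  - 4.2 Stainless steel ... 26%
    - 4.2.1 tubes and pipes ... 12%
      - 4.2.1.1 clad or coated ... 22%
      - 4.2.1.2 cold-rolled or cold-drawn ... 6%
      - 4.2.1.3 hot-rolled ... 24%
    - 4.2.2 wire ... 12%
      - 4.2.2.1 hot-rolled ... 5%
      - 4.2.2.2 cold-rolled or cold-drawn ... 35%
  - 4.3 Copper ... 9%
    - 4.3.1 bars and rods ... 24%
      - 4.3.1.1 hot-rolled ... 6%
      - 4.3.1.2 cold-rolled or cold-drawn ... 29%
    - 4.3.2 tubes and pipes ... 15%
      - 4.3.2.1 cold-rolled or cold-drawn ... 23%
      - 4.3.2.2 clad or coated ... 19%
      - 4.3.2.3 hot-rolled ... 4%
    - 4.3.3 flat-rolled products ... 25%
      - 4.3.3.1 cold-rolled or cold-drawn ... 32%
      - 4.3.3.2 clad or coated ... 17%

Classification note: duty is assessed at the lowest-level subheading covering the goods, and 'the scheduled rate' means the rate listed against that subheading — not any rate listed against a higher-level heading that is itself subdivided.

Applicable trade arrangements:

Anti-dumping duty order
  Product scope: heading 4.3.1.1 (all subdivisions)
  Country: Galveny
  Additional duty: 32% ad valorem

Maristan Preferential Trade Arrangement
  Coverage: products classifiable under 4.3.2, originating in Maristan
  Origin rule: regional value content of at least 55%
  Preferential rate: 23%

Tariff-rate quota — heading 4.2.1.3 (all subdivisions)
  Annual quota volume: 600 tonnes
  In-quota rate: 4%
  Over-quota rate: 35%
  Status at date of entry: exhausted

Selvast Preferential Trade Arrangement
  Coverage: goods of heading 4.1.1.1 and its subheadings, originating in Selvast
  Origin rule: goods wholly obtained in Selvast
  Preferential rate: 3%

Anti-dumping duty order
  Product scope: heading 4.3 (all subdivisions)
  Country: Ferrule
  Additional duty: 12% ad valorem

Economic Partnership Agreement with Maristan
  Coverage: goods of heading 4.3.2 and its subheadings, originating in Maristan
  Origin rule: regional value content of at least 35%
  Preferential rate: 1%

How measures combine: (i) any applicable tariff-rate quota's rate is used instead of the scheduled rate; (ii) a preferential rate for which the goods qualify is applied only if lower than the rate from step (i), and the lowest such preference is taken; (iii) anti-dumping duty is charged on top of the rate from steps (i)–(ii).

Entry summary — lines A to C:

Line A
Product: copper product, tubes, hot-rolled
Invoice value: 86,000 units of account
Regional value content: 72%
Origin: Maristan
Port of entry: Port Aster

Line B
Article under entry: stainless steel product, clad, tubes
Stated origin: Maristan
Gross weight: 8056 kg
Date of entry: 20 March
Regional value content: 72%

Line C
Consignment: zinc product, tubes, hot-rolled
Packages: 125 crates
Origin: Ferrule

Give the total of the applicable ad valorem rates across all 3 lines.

61%

Line A: copper → 4.3; tubes → 4.3.2; hot-rolled → 4.3.2.3. Scheduled 4%. Maristan agreement on 4.3.2: RVC ≥ 55% → 23% available; Maristan agreement on 4.3.2: RVC ≥ 35% → 1% available; preferential 1%. → 1%.
Line B: stainless steel → 4.2; tubes → 4.2.1; clad → 4.2.1.1. Scheduled 22%. Maristan agreement on 4.3.2: 4.2.1.1 not covered; Maristan agreement on 4.3.2: 4.2.1.1 not covered. → 22%.
Line C: zinc → 4.1; tubes → 4.1.2; hot-rolled → 4.1.2.1. Scheduled 38%. No special measure applies. → 38%.
Sum: 1% + 22% + 38% = 61%.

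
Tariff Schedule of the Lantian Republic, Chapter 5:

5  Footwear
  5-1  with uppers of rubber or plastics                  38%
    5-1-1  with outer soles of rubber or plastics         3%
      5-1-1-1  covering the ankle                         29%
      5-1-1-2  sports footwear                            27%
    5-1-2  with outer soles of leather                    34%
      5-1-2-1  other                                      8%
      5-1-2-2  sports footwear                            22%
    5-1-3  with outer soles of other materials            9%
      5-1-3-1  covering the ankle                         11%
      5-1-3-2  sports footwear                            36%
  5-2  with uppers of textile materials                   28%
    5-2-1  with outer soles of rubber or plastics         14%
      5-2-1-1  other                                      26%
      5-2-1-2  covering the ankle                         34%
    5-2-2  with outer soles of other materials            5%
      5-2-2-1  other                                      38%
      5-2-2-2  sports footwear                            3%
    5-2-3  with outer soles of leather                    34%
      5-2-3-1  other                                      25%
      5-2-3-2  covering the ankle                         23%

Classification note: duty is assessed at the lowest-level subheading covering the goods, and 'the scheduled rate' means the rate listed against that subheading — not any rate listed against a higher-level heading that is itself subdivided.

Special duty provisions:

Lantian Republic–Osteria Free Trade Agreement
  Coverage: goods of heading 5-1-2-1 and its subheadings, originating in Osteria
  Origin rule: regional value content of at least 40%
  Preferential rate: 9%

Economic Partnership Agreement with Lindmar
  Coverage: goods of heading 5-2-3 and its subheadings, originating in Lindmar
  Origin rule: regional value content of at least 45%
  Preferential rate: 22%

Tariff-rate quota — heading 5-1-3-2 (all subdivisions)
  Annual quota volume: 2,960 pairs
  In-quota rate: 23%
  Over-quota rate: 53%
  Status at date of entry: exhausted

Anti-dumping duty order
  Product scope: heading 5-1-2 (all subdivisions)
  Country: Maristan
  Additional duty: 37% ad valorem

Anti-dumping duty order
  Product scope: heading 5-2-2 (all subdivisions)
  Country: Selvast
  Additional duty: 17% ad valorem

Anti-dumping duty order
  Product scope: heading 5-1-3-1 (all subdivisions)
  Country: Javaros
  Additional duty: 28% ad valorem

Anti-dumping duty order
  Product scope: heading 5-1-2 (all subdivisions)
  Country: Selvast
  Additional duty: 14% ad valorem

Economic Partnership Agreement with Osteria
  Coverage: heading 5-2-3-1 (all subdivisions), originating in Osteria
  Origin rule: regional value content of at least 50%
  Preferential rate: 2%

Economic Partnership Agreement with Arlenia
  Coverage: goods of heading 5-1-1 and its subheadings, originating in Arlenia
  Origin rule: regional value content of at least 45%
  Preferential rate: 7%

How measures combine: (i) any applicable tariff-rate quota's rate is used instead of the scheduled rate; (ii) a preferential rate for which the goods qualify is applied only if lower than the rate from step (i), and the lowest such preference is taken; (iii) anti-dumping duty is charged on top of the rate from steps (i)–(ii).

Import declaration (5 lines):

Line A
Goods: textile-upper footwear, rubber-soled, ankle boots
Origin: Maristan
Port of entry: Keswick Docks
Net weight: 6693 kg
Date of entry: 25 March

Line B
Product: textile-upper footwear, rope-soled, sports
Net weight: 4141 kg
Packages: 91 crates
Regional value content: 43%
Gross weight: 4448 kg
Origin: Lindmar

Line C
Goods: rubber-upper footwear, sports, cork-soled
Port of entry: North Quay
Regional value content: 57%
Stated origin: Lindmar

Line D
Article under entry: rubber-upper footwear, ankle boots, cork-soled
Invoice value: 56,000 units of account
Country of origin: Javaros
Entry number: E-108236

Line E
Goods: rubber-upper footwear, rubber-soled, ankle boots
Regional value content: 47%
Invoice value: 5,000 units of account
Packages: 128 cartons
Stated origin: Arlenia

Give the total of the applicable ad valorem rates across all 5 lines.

Line A: textile-upper → 5-2; rubber-soled → 5-2-1; ankle boots → 5-2-1-2. Scheduled 34%. No special measure applies. → 34%.
Line B: textile-upper → 5-2; rope-soled → 5-2-2; sports → 5-2-2-2. Scheduled 3%. Lindmar agreement on 5-2-3: 5-2-2-2 not covered. → 3%.
Line C: rubber-upper → 5-1; cork-soled → 5-1-3; sports → 5-1-3-2. Scheduled 36%. quota on 5-1-3-2 exhausted → over-quota 53%; Lindmar agreement on 5-2-3: 5-1-3-2 not covered. → 53%.
Line D: rubber-upper → 5-1; cork-soled → 5-1-3; ankle boots → 5-1-3-1. Scheduled 11%. anti-dumping (Javaros, 5-1-3-1): +28%; total 11% + 28% = 39%. → 39%.
Line E: rubber-upper → 5-1; rubber-soled → 5-1-1; ankle boots → 5-1-1-1. Scheduled 29%. Arlenia agreement on 5-1-1: RVC ≥ 45% → 7% available; preferential 7%. → 7%.
Sum: 34% + 3% + 53% + 39% + 7% = 136%.

136%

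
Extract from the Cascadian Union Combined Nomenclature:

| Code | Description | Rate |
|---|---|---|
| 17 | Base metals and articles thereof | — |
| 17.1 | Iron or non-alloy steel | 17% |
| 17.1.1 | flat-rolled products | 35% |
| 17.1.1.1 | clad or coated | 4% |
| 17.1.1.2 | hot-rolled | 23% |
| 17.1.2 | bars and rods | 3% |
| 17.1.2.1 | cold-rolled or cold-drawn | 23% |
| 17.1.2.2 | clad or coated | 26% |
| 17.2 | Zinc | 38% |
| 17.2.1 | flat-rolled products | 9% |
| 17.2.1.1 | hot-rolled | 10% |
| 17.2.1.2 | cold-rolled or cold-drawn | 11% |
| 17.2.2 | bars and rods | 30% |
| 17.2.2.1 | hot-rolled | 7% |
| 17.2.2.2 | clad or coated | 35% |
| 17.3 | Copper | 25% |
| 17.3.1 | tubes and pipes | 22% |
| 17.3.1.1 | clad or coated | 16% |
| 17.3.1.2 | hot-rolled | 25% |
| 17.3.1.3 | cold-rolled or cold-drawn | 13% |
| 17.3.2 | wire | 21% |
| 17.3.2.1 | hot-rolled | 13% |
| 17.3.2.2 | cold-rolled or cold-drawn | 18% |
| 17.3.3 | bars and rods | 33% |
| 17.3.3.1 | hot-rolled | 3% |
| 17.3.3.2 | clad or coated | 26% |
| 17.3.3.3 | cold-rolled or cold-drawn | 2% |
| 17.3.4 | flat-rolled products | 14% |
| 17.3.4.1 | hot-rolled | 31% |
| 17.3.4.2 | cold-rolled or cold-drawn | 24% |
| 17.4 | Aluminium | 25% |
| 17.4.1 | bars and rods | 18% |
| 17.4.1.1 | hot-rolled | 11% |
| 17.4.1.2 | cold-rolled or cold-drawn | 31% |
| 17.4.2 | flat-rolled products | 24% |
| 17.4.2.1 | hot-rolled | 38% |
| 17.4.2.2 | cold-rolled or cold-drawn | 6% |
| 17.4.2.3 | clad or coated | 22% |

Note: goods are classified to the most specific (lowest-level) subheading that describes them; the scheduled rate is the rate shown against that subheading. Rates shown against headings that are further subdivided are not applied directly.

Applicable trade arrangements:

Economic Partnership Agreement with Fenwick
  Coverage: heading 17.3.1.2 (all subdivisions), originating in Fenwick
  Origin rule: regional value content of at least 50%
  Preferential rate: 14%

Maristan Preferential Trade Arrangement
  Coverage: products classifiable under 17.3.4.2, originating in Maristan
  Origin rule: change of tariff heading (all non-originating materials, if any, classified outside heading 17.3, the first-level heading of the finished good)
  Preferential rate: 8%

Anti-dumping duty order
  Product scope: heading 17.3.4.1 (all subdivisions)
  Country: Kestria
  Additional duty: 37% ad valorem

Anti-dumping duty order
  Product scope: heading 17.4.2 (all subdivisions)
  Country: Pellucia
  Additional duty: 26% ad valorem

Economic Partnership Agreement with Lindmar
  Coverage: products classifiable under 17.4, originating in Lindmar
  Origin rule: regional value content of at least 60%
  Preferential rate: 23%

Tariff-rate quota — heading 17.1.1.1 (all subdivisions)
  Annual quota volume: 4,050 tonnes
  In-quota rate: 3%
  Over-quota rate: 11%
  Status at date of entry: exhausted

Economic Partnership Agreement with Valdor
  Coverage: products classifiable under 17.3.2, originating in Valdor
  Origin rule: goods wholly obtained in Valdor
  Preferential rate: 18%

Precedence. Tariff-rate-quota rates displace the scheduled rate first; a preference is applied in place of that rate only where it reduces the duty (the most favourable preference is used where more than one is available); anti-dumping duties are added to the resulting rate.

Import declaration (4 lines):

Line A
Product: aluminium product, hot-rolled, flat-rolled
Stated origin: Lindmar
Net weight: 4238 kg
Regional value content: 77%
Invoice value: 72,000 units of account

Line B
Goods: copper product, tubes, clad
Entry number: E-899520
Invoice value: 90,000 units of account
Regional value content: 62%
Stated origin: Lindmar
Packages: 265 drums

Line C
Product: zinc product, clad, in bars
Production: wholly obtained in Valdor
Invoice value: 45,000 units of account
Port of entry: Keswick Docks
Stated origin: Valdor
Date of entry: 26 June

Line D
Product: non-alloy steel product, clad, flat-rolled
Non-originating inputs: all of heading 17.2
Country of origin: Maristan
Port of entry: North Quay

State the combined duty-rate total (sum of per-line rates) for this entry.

Line A: aluminium → 17.4; flat-rolled → 17.4.2; hot-rolled → 17.4.2.1. Scheduled 38%. Lindmar agreement on 17.4: RVC ≥ 60% → 23% available; preferential 23%. → 23%.
Line B: copper → 17.3; tubes → 17.3.1; clad → 17.3.1.1. Scheduled 16%. Lindmar agreement on 17.4: 17.3.1.1 not covered. → 16%.
Line C: zinc → 17.2; in bars → 17.2.2; clad → 17.2.2.2. Scheduled 35%. Valdor agreement on 17.3.2: 17.2.2.2 not covered. → 35%.
Line D: non-alloy steel → 17.1; flat-rolled → 17.1.1; clad → 17.1.1.1. Scheduled 4%. quota on 17.1.1.1 exhausted → over-quota 11%; Maristan agreement on 17.3.4.2: 17.1.1.1 not covered. → 11%.
Sum: 23% + 16% + 35% + 11% = 85%.

85%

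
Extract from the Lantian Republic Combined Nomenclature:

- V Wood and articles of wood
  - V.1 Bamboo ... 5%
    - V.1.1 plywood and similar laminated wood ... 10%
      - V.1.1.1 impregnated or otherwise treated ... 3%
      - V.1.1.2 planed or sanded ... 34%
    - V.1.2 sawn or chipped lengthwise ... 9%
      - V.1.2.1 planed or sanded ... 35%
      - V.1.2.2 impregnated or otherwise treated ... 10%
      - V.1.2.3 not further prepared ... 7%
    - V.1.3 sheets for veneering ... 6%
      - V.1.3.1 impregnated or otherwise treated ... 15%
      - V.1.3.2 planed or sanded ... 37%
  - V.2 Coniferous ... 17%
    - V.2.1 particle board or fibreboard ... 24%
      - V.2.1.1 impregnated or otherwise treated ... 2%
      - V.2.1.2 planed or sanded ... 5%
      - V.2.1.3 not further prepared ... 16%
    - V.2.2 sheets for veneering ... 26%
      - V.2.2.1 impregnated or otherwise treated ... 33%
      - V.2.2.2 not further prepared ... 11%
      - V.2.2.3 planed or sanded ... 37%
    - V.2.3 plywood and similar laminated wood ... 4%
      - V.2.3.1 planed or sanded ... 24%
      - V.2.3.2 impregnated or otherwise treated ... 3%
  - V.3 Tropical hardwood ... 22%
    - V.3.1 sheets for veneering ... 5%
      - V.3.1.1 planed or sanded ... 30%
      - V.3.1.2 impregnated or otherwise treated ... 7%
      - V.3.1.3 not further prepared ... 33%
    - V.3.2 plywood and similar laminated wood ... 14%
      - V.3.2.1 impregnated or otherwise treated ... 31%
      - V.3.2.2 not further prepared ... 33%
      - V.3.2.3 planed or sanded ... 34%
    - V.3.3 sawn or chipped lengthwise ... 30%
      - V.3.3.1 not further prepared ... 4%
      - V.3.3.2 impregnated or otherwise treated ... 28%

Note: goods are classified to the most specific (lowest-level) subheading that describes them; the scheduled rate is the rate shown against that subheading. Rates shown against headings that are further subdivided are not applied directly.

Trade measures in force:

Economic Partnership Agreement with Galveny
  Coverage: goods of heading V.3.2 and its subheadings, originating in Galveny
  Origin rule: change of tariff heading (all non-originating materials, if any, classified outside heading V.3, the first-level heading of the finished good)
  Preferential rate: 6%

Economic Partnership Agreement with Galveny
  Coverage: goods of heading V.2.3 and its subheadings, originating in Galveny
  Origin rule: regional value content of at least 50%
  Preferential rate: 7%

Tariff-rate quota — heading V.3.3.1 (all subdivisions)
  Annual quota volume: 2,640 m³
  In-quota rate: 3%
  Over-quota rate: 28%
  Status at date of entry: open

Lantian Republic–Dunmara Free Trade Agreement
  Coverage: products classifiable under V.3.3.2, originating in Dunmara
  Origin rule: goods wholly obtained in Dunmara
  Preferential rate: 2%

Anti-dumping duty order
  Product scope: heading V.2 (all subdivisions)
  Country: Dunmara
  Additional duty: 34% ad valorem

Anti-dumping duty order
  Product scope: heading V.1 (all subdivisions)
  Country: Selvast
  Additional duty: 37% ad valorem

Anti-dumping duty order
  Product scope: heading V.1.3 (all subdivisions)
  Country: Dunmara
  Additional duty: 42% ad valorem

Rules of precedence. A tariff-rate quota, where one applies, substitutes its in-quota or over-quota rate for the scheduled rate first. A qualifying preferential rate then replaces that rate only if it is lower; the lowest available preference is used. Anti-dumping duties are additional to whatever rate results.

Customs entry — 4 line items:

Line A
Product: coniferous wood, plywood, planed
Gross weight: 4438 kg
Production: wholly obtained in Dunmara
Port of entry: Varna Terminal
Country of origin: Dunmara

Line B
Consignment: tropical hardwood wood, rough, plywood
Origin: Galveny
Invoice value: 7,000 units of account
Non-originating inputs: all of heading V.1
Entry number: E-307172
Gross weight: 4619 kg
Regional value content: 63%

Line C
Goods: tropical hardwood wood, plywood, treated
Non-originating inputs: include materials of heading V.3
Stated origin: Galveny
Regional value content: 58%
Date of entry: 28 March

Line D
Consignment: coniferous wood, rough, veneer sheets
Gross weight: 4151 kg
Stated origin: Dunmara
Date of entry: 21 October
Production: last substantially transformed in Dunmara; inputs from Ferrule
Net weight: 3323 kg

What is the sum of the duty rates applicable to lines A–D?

Line A: coniferous → V.2; plywood → V.2.3; planed → V.2.3.1. Scheduled 24%. Dunmara agreement on V.3.3.2: V.2.3.1 not covered; anti-dumping (Dunmara, V.2): +34%; total 24% + 34% = 58%. → 58%.
Line B: tropical hardwood → V.3; plywood → V.3.2; rough → V.3.2.2. Scheduled 33%. Galveny agreement on V.3.2: CTH met → 6% available; Galveny agreement on V.2.3: V.3.2.2 not covered; preferential 6%. → 6%.
Line C: tropical hardwood → V.3; plywood → V.3.2; treated → V.3.2.1. Scheduled 31%. Galveny agreement on V.3.2: CTH not met; Galveny agreement on V.2.3: V.3.2.1 not covered. → 31%.
Line D: coniferous → V.2; veneer sheets → V.2.2; rough → V.2.2.2. Scheduled 11%. Dunmara agreement on V.3.3.2: V.2.2.2 not covered; anti-dumping (Dunmara, V.2): +34%; total 11% + 34% = 45%. → 45%.
Sum: 58% + 6% + 31% + 45% = 140%.

140%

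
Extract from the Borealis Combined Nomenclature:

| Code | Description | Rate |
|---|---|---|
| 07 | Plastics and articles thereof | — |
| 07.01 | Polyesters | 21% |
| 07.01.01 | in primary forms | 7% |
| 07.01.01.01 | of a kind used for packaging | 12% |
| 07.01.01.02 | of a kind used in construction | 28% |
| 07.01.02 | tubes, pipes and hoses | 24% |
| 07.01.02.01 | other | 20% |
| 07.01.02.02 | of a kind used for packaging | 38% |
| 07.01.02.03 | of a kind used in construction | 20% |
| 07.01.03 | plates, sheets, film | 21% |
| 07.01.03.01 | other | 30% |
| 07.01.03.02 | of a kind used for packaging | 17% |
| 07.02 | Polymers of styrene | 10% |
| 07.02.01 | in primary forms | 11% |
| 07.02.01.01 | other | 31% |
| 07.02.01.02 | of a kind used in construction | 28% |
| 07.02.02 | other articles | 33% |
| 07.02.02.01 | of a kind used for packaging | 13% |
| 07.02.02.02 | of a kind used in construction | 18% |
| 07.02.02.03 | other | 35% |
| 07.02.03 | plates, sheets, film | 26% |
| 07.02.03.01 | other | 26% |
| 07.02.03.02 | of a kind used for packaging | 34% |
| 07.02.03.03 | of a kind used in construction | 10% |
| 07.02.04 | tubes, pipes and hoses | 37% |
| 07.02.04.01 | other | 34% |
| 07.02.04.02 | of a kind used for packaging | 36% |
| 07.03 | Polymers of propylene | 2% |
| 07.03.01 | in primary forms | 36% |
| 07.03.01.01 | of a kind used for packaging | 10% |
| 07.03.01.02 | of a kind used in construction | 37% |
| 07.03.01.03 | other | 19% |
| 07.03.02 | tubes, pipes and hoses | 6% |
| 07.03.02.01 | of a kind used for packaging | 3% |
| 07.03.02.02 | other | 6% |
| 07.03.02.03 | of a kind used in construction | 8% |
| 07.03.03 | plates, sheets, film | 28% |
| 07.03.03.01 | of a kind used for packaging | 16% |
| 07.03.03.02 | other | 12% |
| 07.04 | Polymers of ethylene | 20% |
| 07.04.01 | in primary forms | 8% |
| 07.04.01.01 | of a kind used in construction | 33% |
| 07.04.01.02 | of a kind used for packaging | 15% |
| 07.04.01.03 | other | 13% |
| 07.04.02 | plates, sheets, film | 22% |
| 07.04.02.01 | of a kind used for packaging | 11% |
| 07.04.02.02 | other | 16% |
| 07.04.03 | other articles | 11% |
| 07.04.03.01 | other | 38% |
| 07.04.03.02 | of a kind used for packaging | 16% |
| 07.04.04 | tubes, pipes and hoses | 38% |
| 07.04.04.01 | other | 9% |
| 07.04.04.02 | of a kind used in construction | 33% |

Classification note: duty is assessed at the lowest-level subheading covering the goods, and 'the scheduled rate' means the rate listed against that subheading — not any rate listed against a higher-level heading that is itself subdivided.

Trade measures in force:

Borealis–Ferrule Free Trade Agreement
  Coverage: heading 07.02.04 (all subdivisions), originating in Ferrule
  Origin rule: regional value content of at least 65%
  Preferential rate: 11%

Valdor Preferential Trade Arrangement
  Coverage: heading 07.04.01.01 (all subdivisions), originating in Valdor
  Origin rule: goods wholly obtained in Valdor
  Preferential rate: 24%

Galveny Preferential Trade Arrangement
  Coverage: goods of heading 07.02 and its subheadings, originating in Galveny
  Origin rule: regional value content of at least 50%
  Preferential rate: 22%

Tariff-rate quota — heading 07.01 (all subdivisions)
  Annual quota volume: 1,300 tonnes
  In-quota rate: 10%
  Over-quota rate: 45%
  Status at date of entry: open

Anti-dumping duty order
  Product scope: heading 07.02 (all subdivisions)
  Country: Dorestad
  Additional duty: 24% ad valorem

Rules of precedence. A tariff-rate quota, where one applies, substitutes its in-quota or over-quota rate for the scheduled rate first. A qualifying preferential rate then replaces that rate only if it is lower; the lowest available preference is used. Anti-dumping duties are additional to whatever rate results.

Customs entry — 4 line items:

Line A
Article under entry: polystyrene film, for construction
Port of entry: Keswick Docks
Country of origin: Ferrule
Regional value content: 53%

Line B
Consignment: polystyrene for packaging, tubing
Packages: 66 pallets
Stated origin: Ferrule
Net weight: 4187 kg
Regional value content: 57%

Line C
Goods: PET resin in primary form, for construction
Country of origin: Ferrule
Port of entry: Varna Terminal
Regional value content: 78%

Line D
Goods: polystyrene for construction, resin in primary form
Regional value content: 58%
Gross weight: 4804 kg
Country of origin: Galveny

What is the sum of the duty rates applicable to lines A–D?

78%

Line A: polystyrene → 07.02; film → 07.02.03; for construction → 07.02.03.03. Scheduled 10%. Ferrule agreement on 07.02.04: 07.02.03.03 not covered. → 10%.
Line B: polystyrene → 07.02; tubing → 07.02.04; for packaging → 07.02.04.02. Scheduled 36%. Ferrule agreement on 07.02.04: RVC < 65%. → 36%.
Line C: PET → 07.01; resin in primary form → 07.01.01; for construction → 07.01.01.02. Scheduled 28%. quota on 07.01 open → in-quota 10%; Ferrule agreement on 07.02.04: 07.01.01.02 not covered. → 10%.
Line D: polystyrene → 07.02; resin in primary form → 07.02.01; for construction → 07.02.01.02. Scheduled 28%. Galveny agreement on 07.02: RVC ≥ 50% → 22% available; preferential 22%. → 22%.
Sum: 10% + 36% + 10% + 22% = 78%.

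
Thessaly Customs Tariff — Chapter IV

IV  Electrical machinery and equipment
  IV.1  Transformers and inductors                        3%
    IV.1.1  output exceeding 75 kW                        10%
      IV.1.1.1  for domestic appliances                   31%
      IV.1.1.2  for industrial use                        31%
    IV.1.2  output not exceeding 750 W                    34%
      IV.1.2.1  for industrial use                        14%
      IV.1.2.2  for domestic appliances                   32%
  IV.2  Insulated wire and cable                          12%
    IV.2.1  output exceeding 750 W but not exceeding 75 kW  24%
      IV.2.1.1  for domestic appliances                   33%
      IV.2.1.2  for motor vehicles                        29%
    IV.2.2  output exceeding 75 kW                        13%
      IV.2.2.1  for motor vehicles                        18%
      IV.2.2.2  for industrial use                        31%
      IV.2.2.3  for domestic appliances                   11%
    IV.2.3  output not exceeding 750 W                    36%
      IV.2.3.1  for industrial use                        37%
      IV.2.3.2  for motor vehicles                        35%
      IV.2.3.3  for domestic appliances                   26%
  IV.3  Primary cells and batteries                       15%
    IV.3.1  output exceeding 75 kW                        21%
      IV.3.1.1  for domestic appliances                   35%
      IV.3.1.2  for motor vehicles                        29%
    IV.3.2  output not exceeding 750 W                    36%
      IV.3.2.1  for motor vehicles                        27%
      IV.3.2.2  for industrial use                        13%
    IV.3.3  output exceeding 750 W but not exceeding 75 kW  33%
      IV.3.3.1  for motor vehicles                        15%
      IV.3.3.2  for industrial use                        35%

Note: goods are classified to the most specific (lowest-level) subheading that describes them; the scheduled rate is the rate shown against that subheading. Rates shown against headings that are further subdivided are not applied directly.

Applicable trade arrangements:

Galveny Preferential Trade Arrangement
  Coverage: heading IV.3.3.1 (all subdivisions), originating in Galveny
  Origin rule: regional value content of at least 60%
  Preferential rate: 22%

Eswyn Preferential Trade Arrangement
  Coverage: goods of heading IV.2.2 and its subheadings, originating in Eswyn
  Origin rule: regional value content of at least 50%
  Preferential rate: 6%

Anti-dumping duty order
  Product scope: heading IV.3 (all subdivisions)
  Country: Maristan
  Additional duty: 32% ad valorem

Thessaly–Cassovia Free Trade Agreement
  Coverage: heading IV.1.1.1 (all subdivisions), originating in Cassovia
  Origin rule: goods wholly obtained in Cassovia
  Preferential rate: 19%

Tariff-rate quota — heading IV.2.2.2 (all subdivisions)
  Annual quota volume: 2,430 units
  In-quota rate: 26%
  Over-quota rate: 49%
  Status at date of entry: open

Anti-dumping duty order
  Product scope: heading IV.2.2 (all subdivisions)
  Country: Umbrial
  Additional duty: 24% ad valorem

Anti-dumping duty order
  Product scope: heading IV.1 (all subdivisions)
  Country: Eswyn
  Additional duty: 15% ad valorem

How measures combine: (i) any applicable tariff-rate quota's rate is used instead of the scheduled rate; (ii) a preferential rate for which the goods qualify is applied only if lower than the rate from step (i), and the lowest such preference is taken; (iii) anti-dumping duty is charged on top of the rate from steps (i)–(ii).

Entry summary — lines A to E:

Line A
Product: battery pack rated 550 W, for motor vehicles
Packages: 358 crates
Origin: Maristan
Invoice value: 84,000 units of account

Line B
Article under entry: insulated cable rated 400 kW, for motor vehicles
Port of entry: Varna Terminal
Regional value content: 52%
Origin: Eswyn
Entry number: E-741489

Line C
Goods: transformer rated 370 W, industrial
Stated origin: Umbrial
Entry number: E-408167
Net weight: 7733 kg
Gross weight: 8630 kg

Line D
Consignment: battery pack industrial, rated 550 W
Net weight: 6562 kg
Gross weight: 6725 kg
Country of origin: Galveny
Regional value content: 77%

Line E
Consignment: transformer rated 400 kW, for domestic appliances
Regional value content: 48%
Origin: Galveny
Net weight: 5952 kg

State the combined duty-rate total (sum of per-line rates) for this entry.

123%

Line A: battery pack → IV.3; rated 550 W → IV.3.2; for motor vehicles → IV.3.2.1. Scheduled 27%. anti-dumping (Maristan, IV.3): +32%; total 27% + 32% = 59%. → 59%.
Line B: insulated cable → IV.2; rated 400 kW → IV.2.2; for motor vehicles → IV.2.2.1. Scheduled 18%. Eswyn agreement on IV.2.2: RVC ≥ 50% → 6% available; preferential 6%. → 6%.
Line C: transformer → IV.1; rated 370 W → IV.1.2; industrial → IV.1.2.1. Scheduled 14%. No special measure applies. → 14%.
Line D: battery pack → IV.3; rated 550 W → IV.3.2; industrial → IV.3.2.2. Scheduled 13%. Galveny agreement on IV.3.3.1: IV.3.2.2 not covered. → 13%.
Line E: transformer → IV.1; rated 400 kW → IV.1.1; for domestic appliances → IV.1.1.1. Scheduled 31%. Galveny agreement on IV.3.3.1: IV.1.1.1 not covered. → 31%.
Sum: 59% + 6% + 14% + 13% + 31% = 123%.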